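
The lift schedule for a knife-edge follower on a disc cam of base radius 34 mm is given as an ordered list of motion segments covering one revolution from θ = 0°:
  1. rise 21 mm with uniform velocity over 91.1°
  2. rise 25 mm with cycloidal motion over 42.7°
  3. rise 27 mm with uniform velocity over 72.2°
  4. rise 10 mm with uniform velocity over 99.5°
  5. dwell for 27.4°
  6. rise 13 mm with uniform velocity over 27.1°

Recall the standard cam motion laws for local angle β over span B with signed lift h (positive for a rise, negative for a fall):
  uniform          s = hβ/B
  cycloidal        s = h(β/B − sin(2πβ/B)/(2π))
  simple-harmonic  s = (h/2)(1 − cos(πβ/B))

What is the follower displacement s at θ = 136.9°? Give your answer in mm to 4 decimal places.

seg 1 [0°–91.1°] uniform, h=21: full span → s += 21 → s = 21.0000
seg 2 [91.1°–133.8°] cycloidal, h=25: full span → s += 25 → s = 46.0000
seg 3 [133.8°–206°] uniform, h=27: θ=136.9° here. β=3.1, B=72.2. 27·3.1/72.2 = 1.1593 → s = 47.1593

47.1593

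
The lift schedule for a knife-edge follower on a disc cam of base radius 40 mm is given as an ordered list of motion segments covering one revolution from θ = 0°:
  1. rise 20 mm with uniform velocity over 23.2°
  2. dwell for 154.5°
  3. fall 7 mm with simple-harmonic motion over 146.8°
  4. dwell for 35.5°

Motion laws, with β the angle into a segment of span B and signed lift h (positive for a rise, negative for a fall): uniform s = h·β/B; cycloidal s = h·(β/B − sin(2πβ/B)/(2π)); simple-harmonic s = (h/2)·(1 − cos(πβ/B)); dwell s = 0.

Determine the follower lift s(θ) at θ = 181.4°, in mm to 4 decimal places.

seg 1 [0°–23.2°] uniform, h=20: full span → s += 20 → s = 20.0000
seg 2 [23.2°–177.7°] dwell: s stays 20.0000
seg 3 [177.7°–324.5°] simple-harmonic, h=-7: θ=181.4° here. β=3.7, B=146.8. -7/2·(1 − cos(π·0.0252)) = -0.0110 → s = 19.9890

19.9890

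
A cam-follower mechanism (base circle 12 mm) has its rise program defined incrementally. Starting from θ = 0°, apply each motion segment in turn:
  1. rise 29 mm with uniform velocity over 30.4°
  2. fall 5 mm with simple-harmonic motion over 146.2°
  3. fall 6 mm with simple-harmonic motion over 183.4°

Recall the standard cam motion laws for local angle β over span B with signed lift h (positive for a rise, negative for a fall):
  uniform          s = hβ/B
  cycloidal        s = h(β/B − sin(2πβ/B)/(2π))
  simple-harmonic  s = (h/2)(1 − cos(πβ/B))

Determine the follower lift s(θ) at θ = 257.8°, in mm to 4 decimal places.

seg 1 [0°–30.4°] uniform, h=29: full span → s += 29 → s = 29.0000
seg 2 [30.4°–176.6°] simple-harmonic, h=-5: full span → s += -5 → s = 24.0000
seg 3 [176.6°–360°] simple-harmonic, h=-6: θ=257.8° here. β=81.2, B=183.4. -6/2·(1 − cos(π·0.4427)) = -2.4633 → s = 21.5367

21.5367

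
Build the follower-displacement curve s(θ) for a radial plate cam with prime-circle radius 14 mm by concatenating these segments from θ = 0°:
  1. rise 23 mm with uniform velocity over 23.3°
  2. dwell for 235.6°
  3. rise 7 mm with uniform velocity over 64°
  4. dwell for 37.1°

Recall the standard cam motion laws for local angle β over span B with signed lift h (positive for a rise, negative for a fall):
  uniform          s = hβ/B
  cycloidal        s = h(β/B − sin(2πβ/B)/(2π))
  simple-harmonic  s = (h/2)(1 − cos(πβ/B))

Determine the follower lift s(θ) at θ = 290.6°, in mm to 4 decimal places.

seg 1 [0°–23.3°] uniform, h=23: full span → s += 23 → s = 23.0000
seg 2 [23.3°–258.9°] dwell: s stays 23.0000
seg 3 [258.9°–322.9°] uniform, h=7: θ=290.6° here. β=31.7, B=64. 7·31.7/64 = 3.4672 → s = 26.4672

26.4672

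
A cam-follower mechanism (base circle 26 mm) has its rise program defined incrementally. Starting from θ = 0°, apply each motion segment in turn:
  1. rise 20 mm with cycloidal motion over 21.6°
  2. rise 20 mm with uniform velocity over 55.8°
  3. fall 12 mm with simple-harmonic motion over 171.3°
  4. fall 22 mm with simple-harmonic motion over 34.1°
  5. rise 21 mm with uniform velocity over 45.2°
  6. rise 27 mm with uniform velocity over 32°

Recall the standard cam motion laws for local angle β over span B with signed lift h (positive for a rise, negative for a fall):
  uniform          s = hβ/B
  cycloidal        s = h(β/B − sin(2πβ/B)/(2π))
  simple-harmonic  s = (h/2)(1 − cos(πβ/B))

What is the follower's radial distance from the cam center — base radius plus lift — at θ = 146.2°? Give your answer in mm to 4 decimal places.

seg 1 [0°–21.6°] cycloidal, h=20: full span → s += 20 → s = 20.0000
seg 2 [21.6°–77.4°] uniform, h=20: full span → s += 20 → s = 40.0000
seg 3 [77.4°–248.7°] simple-harmonic, h=-12: θ=146.2° here. β=68.8, B=171.3. -12/2·(1 − cos(π·0.4016)) = -4.1752 → s = 35.8248
radial distance = base radius + s = 26 + 35.8248 = 61.8248

61.8248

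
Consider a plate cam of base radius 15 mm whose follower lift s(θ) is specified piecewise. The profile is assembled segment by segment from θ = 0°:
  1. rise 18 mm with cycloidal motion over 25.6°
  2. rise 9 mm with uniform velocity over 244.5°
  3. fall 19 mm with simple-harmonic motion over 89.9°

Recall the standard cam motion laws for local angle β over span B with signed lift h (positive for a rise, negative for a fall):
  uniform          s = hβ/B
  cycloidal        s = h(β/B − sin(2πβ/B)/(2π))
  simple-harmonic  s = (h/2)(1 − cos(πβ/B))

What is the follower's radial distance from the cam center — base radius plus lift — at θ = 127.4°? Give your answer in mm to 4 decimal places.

seg 1 [0°–25.6°] cycloidal, h=18: full span → s += 18 → s = 18.0000
seg 2 [25.6°–270.1°] uniform, h=9: θ=127.4° here. β=101.8, B=244.5. 9·101.8/244.5 = 3.7472 → s = 21.7472
radial distance = base radius + s = 15 + 21.7472 = 36.7472

36.7472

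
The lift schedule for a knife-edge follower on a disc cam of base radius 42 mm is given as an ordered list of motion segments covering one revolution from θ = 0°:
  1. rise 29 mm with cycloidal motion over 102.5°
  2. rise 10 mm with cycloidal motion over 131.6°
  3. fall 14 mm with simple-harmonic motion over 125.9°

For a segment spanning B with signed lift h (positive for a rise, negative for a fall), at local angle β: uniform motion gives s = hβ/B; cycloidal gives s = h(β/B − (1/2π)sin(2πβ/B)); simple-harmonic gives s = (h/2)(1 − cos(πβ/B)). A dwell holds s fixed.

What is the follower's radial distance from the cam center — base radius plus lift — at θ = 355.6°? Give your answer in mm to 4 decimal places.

seg 1 [0°–102.5°] cycloidal, h=29: full span → s += 29 → s = 29.0000
seg 2 [102.5°–234.1°] cycloidal, h=10: full span → s += 10 → s = 39.0000
seg 3 [234.1°–360°] simple-harmonic, h=-14: θ=355.6° here. β=121.5, B=125.9. -14/2·(1 − cos(π·0.9651)) = -13.9579 → s = 25.0421
radial distance = base radius + s = 42 + 25.0421 = 67.0421

67.0421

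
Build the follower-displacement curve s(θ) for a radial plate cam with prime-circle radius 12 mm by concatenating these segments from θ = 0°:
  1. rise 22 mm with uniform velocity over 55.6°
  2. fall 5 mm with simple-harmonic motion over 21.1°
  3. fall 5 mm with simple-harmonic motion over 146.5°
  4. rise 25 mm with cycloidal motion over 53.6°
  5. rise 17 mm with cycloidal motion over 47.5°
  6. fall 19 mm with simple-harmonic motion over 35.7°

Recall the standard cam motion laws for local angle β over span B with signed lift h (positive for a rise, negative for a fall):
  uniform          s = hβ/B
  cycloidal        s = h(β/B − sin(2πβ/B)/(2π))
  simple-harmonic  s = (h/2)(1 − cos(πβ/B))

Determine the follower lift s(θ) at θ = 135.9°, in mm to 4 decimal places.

seg 1 [0°–55.6°] uniform, h=22: full span → s += 22 → s = 22.0000
seg 2 [55.6°–76.7°] simple-harmonic, h=-5: full span → s += -5 → s = 17.0000
seg 3 [76.7°–223.2°] simple-harmonic, h=-5: θ=135.9° here. β=59.2, B=146.5. -5/2·(1 − cos(π·0.4041)) = -1.7581 → s = 15.2419

15.2419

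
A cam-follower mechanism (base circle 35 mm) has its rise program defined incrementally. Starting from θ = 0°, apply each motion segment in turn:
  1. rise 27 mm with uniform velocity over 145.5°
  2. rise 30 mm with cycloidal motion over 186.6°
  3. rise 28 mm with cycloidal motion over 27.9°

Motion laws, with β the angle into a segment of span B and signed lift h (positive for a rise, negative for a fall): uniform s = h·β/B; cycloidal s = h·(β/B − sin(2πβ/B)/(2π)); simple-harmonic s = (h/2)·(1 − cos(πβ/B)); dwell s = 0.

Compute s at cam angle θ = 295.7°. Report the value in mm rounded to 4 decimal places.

seg 1 [0°–145.5°] uniform, h=27: full span → s += 27 → s = 27.0000
seg 2 [145.5°–332.1°] cycloidal, h=30: θ=295.7° here. β=150.2, B=186.6. 30·(0.8049 − sin(2π·0.8049)/(2π)) = 28.6410 → s = 55.6410

55.6410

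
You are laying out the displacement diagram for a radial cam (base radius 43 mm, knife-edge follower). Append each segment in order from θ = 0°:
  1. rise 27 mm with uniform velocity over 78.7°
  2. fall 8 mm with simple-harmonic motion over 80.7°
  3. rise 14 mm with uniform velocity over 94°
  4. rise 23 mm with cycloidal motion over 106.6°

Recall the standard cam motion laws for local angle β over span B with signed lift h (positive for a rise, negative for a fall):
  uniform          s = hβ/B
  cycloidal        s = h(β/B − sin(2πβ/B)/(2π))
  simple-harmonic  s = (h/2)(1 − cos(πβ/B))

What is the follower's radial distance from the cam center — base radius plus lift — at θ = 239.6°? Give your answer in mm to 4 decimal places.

seg 1 [0°–78.7°] uniform, h=27: full span → s += 27 → s = 27.0000
seg 2 [78.7°–159.4°] simple-harmonic, h=-8: full span → s += -8 → s = 19.0000
seg 3 [159.4°–253.4°] uniform, h=14: θ=239.6° here. β=80.2, B=94. 14·80.2/94 = 11.9447 → s = 30.9447
radial distance = base radius + s = 43 + 30.9447 = 73.9447

73.9447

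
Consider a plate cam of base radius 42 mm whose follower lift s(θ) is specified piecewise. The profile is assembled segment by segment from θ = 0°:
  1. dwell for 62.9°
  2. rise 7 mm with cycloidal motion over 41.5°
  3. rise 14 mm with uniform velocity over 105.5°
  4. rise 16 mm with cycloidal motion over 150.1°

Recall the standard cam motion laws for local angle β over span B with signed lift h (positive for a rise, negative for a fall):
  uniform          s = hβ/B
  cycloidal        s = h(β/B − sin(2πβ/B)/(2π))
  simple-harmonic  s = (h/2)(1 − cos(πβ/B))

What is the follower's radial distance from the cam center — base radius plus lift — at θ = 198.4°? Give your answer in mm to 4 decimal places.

seg 1 [0°–62.9°] dwell: s stays 0.0000
seg 2 [62.9°–104.4°] cycloidal, h=7: full span → s += 7 → s = 7.0000
seg 3 [104.4°–209.9°] uniform, h=14: θ=198.4° here. β=94, B=105.5. 14·94/105.5 = 12.4739 → s = 19.4739
radial distance = base radius + s = 42 + 19.4739 = 61.4739

61.4739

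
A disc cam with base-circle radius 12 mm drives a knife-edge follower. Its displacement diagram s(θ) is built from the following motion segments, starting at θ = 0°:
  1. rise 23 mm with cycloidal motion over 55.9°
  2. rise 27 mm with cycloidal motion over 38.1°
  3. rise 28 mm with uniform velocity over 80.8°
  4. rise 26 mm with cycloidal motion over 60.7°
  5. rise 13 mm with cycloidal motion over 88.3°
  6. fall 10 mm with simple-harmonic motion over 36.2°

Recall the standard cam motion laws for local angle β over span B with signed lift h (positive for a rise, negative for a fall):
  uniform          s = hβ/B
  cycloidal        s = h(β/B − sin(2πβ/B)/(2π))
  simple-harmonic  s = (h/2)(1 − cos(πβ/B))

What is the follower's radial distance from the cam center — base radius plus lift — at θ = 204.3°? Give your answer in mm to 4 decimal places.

seg 1 [0°–55.9°] cycloidal, h=23: full span → s += 23 → s = 23.0000
seg 2 [55.9°–94°] cycloidal, h=27: full span → s += 27 → s = 50.0000
seg 3 [94°–174.8°] uniform, h=28: full span → s += 28 → s = 78.0000
seg 4 [174.8°–235.5°] cycloidal, h=26: θ=204.3° here. β=29.5, B=60.7. 26·(0.4860 − sin(2π·0.4860)/(2π)) = 12.2723 → s = 90.2723
radial distance = base radius + s = 12 + 90.2723 = 102.2723

102.2723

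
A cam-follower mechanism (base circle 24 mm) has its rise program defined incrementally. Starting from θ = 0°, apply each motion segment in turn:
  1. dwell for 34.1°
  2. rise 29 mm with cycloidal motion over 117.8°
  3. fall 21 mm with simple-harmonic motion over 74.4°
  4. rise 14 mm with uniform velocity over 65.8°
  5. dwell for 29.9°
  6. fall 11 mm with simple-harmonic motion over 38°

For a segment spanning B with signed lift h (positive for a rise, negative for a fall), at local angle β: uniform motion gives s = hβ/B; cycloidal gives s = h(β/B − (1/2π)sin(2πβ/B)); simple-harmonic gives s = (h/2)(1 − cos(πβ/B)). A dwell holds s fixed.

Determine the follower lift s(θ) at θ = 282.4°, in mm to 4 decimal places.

seg 1 [0°–34.1°] dwell: s stays 0.0000
seg 2 [34.1°–151.9°] cycloidal, h=29: full span → s += 29 → s = 29.0000
seg 3 [151.9°–226.3°] simple-harmonic, h=-21: full span → s += -21 → s = 8.0000
seg 4 [226.3°–292.1°] uniform, h=14: θ=282.4° here. β=56.1, B=65.8. 14·56.1/65.8 = 11.9362 → s = 19.9362

19.9362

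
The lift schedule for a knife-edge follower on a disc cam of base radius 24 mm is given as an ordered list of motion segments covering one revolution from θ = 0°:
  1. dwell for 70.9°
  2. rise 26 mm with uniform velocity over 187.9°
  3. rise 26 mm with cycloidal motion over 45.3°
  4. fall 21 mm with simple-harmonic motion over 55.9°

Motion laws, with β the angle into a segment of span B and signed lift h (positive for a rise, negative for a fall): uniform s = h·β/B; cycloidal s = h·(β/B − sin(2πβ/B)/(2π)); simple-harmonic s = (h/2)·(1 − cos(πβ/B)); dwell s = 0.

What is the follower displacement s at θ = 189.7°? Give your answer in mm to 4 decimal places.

seg 1 [0°–70.9°] dwell: s stays 0.0000
seg 2 [70.9°–258.8°] uniform, h=26: θ=189.7° here. β=118.8, B=187.9. 26·118.8/187.9 = 16.4385 → s = 16.4385

16.4385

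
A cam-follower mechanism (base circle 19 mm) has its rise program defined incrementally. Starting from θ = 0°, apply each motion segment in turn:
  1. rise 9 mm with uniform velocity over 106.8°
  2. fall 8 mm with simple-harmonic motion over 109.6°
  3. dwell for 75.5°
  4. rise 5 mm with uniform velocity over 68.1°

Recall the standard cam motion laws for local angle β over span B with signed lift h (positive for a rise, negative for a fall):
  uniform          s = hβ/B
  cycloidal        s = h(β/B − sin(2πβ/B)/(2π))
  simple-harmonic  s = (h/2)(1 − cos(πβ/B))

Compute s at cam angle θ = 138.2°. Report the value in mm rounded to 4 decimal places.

seg 1 [0°–106.8°] uniform, h=9: full span → s += 9 → s = 9.0000
seg 2 [106.8°–216.4°] simple-harmonic, h=-8: θ=138.2° here. β=31.4, B=109.6. -8/2·(1 − cos(π·0.2865)) = -1.5137 → s = 7.4863

7.4863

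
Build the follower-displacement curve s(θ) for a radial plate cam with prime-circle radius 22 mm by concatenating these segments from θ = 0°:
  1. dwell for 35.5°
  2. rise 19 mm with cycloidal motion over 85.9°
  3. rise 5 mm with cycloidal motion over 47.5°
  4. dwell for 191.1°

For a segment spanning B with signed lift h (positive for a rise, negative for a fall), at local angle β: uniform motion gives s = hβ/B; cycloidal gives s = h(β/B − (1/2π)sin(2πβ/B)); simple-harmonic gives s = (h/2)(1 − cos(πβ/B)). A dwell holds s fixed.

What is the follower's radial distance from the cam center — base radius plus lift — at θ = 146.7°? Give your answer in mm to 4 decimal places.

seg 1 [0°–35.5°] dwell: s stays 0.0000
seg 2 [35.5°–121.4°] cycloidal, h=19: full span → s += 19 → s = 19.0000
seg 3 [121.4°–168.9°] cycloidal, h=5: θ=146.7° here. β=25.3, B=47.5. 5·(0.5326 − sin(2π·0.5326)/(2π)) = 2.8252 → s = 21.8252
radial distance = base radius + s = 22 + 21.8252 = 43.8252

43.8252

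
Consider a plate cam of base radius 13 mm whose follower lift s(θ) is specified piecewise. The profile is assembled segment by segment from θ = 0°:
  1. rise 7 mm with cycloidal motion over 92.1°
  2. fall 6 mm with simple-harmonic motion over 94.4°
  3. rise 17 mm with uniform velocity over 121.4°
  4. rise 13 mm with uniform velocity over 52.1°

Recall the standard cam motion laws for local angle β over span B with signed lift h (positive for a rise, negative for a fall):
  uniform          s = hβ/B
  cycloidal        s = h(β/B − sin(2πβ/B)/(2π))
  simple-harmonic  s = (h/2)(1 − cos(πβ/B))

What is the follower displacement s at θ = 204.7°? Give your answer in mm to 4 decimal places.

seg 1 [0°–92.1°] cycloidal, h=7: full span → s += 7 → s = 7.0000
seg 2 [92.1°–186.5°] simple-harmonic, h=-6: full span → s += -6 → s = 1.0000
seg 3 [186.5°–307.9°] uniform, h=17: θ=204.7° here. β=18.2, B=121.4. 17·18.2/121.4 = 2.5486 → s = 3.5486

3.5486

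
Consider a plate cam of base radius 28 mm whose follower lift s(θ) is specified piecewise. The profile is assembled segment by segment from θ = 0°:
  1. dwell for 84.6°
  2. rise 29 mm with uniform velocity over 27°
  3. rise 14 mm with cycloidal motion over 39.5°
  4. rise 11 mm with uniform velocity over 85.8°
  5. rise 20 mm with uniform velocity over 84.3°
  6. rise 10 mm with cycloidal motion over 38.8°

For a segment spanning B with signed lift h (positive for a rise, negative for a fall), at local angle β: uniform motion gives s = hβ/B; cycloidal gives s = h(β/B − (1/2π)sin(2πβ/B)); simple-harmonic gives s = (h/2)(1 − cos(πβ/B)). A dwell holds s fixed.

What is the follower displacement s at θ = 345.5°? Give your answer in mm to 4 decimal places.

seg 1 [0°–84.6°] dwell: s stays 0.0000
seg 2 [84.6°–111.6°] uniform, h=29: full span → s += 29 → s = 29.0000
seg 3 [111.6°–151.1°] cycloidal, h=14: full span → s += 14 → s = 43.0000
seg 4 [151.1°–236.9°] uniform, h=11: full span → s += 11 → s = 54.0000
seg 5 [236.9°–321.2°] uniform, h=20: full span → s += 20 → s = 74.0000
seg 6 [321.2°–360°] cycloidal, h=10: θ=345.5° here. β=24.3, B=38.8. 10·(0.6263 − sin(2π·0.6263)/(2π)) = 7.3974 → s = 81.3974

81.3974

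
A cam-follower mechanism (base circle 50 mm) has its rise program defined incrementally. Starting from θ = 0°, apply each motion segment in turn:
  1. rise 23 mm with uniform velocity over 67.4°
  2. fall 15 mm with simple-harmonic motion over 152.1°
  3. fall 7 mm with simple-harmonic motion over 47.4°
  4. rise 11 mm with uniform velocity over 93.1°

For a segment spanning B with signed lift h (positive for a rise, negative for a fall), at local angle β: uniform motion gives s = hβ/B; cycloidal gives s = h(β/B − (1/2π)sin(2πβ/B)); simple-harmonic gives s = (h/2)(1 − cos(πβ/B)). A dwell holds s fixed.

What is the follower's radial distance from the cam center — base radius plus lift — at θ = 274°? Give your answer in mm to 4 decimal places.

seg 1 [0°–67.4°] uniform, h=23: full span → s += 23 → s = 23.0000
seg 2 [67.4°–219.5°] simple-harmonic, h=-15: full span → s += -15 → s = 8.0000
seg 3 [219.5°–266.9°] simple-harmonic, h=-7: full span → s += -7 → s = 1.0000
seg 4 [266.9°–360°] uniform, h=11: θ=274° here. β=7.1, B=93.1. 11·7.1/93.1 = 0.8389 → s = 1.8389
radial distance = base radius + s = 50 + 1.8389 = 51.8389

51.8389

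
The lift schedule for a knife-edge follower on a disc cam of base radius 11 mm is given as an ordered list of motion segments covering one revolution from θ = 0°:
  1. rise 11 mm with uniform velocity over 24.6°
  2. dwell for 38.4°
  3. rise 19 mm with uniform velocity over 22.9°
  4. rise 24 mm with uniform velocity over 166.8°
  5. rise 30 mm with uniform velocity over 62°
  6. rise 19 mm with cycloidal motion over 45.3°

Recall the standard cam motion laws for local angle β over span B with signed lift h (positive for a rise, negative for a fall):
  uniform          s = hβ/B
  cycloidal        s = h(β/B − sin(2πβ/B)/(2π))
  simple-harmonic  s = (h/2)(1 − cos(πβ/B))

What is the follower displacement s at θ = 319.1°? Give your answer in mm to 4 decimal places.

seg 1 [0°–24.6°] uniform, h=11: full span → s += 11 → s = 11.0000
seg 2 [24.6°–63°] dwell: s stays 11.0000
seg 3 [63°–85.9°] uniform, h=19: full span → s += 19 → s = 30.0000
seg 4 [85.9°–252.7°] uniform, h=24: full span → s += 24 → s = 54.0000
seg 5 [252.7°–314.7°] uniform, h=30: full span → s += 30 → s = 84.0000
seg 6 [314.7°–360°] cycloidal, h=19: θ=319.1° here. β=4.4, B=45.3. 19·(0.0971 − sin(2π·0.0971)/(2π)) = 0.1124 → s = 84.1124

84.1124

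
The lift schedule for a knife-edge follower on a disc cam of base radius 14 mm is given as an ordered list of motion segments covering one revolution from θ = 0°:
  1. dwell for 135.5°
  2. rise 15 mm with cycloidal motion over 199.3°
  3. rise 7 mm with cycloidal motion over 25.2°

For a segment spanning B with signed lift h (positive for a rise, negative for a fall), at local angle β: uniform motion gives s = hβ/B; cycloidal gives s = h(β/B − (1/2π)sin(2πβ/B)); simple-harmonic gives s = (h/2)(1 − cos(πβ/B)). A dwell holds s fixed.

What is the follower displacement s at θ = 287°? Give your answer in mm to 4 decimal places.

seg 1 [0°–135.5°] dwell: s stays 0.0000
seg 2 [135.5°–334.8°] cycloidal, h=15: θ=287° here. β=151.5, B=199.3. 15·(0.7602 − sin(2π·0.7602)/(2π)) = 13.7849 → s = 13.7849

13.7849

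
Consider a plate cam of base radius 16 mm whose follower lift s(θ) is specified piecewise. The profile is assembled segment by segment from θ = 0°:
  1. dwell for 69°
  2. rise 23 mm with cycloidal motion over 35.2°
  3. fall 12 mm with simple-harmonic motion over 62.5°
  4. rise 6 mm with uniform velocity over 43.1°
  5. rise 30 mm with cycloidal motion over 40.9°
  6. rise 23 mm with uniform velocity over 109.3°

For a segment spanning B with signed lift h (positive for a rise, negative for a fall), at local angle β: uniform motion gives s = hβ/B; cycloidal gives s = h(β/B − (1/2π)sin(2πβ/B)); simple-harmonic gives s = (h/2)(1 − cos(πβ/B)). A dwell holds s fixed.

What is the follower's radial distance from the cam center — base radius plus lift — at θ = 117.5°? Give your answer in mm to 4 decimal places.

seg 1 [0°–69°] dwell: s stays 0.0000
seg 2 [69°–104.2°] cycloidal, h=23: full span → s += 23 → s = 23.0000
seg 3 [104.2°–166.7°] simple-harmonic, h=-12: θ=117.5° here. β=13.3, B=62.5. -12/2·(1 − cos(π·0.2128)) = -1.2916 → s = 21.7084
radial distance = base radius + s = 16 + 21.7084 = 37.7084

37.7084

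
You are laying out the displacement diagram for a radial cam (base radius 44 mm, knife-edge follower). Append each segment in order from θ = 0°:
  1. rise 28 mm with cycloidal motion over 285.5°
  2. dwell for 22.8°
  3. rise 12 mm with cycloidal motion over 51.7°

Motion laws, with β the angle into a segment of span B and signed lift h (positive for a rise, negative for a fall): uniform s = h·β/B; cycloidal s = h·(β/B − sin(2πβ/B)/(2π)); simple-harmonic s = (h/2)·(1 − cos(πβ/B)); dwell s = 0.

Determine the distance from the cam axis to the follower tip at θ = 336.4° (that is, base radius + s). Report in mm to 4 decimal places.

seg 1 [0°–285.5°] cycloidal, h=28: full span → s += 28 → s = 28.0000
seg 2 [285.5°–308.3°] dwell: s stays 28.0000
seg 3 [308.3°–360°] cycloidal, h=12: θ=336.4° here. β=28.1, B=51.7. 12·(0.5435 − sin(2π·0.5435)/(2π)) = 7.0380 → s = 35.0380
radial distance = base radius + s = 44 + 35.0380 = 79.0380

79.0380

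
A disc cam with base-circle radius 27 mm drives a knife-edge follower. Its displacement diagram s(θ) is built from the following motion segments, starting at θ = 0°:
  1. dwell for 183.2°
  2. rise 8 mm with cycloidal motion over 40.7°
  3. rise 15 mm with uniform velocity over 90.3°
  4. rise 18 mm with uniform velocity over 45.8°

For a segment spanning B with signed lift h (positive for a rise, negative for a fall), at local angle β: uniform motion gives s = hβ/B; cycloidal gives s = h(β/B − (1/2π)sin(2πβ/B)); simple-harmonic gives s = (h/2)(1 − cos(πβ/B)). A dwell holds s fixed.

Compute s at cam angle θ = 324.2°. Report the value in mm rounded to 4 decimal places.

seg 1 [0°–183.2°] dwell: s stays 0.0000
seg 2 [183.2°–223.9°] cycloidal, h=8: full span → s += 8 → s = 8.0000
seg 3 [223.9°–314.2°] uniform, h=15: full span → s += 15 → s = 23.0000
seg 4 [314.2°–360°] uniform, h=18: θ=324.2° here. β=10, B=45.8. 18·10/45.8 = 3.9301 → s = 26.9301

26.9301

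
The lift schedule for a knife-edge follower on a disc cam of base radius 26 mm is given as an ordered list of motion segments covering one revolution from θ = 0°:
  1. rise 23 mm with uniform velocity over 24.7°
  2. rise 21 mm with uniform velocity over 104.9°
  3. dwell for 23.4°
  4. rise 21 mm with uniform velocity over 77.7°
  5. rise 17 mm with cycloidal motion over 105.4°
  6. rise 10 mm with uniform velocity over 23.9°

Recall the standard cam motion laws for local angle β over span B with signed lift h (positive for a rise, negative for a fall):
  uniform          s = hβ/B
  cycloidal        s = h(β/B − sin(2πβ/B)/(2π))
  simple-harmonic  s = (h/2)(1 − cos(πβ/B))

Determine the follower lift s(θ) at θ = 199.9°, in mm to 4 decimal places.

seg 1 [0°–24.7°] uniform, h=23: full span → s += 23 → s = 23.0000
seg 2 [24.7°–129.6°] uniform, h=21: full span → s += 21 → s = 44.0000
seg 3 [129.6°–153°] dwell: s stays 44.0000
seg 4 [153°–230.7°] uniform, h=21: θ=199.9° here. β=46.9, B=77.7. 21·46.9/77.7 = 12.6757 → s = 56.6757

56.6757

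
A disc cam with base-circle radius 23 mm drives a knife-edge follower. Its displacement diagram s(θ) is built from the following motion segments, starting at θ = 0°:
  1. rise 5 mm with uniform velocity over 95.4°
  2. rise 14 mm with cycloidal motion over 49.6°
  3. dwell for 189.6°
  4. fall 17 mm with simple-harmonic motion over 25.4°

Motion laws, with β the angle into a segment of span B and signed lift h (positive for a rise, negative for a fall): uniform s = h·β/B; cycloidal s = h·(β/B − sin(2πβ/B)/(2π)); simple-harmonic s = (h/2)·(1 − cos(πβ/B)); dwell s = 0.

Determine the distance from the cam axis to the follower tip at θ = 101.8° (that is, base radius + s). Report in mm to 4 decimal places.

seg 1 [0°–95.4°] uniform, h=5: full span → s += 5 → s = 5.0000
seg 2 [95.4°–145°] cycloidal, h=14: θ=101.8° here. β=6.4, B=49.6. 14·(0.1290 − sin(2π·0.1290)/(2π)) = 0.1915 → s = 5.1915
radial distance = base radius + s = 23 + 5.1915 = 28.1915

28.1915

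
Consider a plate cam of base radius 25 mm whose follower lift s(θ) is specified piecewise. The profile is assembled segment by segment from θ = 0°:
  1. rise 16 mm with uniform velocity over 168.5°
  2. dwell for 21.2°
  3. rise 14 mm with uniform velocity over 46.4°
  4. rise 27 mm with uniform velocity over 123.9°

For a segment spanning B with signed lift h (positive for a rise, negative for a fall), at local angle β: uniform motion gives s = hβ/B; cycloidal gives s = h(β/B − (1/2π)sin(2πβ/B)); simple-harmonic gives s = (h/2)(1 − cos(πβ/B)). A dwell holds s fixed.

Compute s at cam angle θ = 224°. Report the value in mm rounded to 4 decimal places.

seg 1 [0°–168.5°] uniform, h=16: full span → s += 16 → s = 16.0000
seg 2 [168.5°–189.7°] dwell: s stays 16.0000
seg 3 [189.7°–236.1°] uniform, h=14: θ=224° here. β=34.3, B=46.4. 14·34.3/46.4 = 10.3491 → s = 26.3491

26.3491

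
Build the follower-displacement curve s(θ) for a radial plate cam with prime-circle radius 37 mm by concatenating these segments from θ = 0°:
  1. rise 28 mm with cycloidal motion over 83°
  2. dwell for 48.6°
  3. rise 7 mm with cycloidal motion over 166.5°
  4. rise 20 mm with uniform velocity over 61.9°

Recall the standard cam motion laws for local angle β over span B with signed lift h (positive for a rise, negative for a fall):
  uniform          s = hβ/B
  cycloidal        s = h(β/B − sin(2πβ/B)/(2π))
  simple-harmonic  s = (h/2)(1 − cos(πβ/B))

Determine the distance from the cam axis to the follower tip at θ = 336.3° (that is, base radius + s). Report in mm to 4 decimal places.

seg 1 [0°–83°] cycloidal, h=28: full span → s += 28 → s = 28.0000
seg 2 [83°–131.6°] dwell: s stays 28.0000
seg 3 [131.6°–298.1°] cycloidal, h=7: full span → s += 7 → s = 35.0000
seg 4 [298.1°–360°] uniform, h=20: θ=336.3° here. β=38.2, B=61.9. 20·38.2/61.9 = 12.3425 → s = 47.3425
radial distance = base radius + s = 37 + 47.3425 = 84.3425

84.3425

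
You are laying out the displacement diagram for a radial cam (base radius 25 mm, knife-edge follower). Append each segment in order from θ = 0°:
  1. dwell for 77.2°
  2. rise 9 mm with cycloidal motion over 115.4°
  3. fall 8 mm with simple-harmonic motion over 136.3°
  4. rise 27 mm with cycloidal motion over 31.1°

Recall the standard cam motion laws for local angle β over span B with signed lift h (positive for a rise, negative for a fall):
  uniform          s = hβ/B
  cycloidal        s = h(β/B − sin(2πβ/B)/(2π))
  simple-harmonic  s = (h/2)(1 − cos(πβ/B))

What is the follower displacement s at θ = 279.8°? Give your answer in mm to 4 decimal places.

seg 1 [0°–77.2°] dwell: s stays 0.0000
seg 2 [77.2°–192.6°] cycloidal, h=9: full span → s += 9 → s = 9.0000
seg 3 [192.6°–328.9°] simple-harmonic, h=-8: θ=279.8° here. β=87.2, B=136.3. -8/2·(1 − cos(π·0.6398)) = -5.7004 → s = 3.2996

3.2996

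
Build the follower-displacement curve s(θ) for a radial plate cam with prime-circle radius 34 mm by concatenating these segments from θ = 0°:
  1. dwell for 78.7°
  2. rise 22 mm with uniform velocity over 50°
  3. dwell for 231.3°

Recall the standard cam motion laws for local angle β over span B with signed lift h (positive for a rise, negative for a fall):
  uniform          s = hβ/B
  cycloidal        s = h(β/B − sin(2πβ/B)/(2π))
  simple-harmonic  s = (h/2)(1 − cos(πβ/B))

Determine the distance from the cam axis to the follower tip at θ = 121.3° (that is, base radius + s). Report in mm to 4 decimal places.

seg 1 [0°–78.7°] dwell: s stays 0.0000
seg 2 [78.7°–128.7°] uniform, h=22: θ=121.3° here. β=42.6, B=50. 22·42.6/50 = 18.7440 → s = 18.7440
radial distance = base radius + s = 34 + 18.7440 = 52.7440

52.7440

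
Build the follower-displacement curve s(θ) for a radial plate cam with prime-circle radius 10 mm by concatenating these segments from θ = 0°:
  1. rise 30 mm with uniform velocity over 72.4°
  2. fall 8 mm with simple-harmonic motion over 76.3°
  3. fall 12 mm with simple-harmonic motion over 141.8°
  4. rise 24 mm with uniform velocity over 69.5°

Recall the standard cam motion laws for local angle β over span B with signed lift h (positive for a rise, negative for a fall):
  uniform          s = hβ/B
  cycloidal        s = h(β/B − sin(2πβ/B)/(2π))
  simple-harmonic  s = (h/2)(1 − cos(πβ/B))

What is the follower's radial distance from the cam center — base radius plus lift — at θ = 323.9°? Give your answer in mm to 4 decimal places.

seg 1 [0°–72.4°] uniform, h=30: full span → s += 30 → s = 30.0000
seg 2 [72.4°–148.7°] simple-harmonic, h=-8: full span → s += -8 → s = 22.0000
seg 3 [148.7°–290.5°] simple-harmonic, h=-12: full span → s += -12 → s = 10.0000
seg 4 [290.5°–360°] uniform, h=24: θ=323.9° here. β=33.4, B=69.5. 24·33.4/69.5 = 11.5338 → s = 21.5338
radial distance = base radius + s = 10 + 21.5338 = 31.5338

31.5338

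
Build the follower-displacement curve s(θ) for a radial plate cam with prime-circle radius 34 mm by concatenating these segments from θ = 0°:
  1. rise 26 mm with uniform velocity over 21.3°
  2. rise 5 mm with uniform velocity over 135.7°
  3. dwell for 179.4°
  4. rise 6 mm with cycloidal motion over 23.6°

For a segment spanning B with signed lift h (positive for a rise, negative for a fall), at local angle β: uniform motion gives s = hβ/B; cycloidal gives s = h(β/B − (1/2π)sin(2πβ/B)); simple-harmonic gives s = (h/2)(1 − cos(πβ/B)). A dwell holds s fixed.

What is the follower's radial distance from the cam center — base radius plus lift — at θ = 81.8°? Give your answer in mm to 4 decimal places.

seg 1 [0°–21.3°] uniform, h=26: full span → s += 26 → s = 26.0000
seg 2 [21.3°–157°] uniform, h=5: θ=81.8° here. β=60.5, B=135.7. 5·60.5/135.7 = 2.2292 → s = 28.2292
radial distance = base radius + s = 34 + 28.2292 = 62.2292

62.2292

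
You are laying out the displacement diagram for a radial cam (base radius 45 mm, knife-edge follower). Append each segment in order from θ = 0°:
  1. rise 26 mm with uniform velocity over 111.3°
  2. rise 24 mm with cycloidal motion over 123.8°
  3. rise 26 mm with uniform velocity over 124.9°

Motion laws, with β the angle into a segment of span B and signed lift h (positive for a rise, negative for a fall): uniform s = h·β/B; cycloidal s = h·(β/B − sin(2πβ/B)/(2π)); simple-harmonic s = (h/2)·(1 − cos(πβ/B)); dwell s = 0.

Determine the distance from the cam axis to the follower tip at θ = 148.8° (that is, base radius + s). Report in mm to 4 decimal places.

seg 1 [0°–111.3°] uniform, h=26: full span → s += 26 → s = 26.0000
seg 2 [111.3°–235.1°] cycloidal, h=24: θ=148.8° here. β=37.5, B=123.8. 24·(0.3029 − sin(2π·0.3029)/(2π)) = 3.6592 → s = 29.6592
radial distance = base radius + s = 45 + 29.6592 = 74.6592

74.6592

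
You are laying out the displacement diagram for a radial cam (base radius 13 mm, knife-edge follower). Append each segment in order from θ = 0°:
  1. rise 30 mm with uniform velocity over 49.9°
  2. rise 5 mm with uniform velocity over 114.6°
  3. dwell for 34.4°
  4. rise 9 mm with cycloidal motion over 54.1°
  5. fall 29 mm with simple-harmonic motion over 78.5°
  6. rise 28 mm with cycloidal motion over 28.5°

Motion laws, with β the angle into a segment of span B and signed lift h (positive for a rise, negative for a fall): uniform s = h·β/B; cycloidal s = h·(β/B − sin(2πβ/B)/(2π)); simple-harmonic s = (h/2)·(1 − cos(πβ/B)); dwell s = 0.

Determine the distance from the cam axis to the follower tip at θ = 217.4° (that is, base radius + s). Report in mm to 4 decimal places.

seg 1 [0°–49.9°] uniform, h=30: full span → s += 30 → s = 30.0000
seg 2 [49.9°–164.5°] uniform, h=5: full span → s += 5 → s = 35.0000
seg 3 [164.5°–198.9°] dwell: s stays 35.0000
seg 4 [198.9°–253°] cycloidal, h=9: θ=217.4° here. β=18.5, B=54.1. 9·(0.3420 − sin(2π·0.3420)/(2π)) = 1.8778 → s = 36.8778
radial distance = base radius + s = 13 + 36.8778 = 49.8778

49.8778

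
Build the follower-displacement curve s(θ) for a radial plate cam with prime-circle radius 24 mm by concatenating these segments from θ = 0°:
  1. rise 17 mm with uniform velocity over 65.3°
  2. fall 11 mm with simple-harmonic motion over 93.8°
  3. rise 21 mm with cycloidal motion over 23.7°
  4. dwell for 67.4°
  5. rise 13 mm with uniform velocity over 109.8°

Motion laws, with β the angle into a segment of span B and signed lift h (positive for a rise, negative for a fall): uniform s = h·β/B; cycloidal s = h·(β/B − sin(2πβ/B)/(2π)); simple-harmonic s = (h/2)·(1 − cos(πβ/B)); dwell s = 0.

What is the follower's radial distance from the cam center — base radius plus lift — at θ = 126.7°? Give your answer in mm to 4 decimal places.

seg 1 [0°–65.3°] uniform, h=17: full span → s += 17 → s = 17.0000
seg 2 [65.3°–159.1°] simple-harmonic, h=-11: θ=126.7° here. β=61.4, B=93.8. -11/2·(1 − cos(π·0.6546)) = -8.0673 → s = 8.9327
radial distance = base radius + s = 24 + 8.9327 = 32.9327

32.9327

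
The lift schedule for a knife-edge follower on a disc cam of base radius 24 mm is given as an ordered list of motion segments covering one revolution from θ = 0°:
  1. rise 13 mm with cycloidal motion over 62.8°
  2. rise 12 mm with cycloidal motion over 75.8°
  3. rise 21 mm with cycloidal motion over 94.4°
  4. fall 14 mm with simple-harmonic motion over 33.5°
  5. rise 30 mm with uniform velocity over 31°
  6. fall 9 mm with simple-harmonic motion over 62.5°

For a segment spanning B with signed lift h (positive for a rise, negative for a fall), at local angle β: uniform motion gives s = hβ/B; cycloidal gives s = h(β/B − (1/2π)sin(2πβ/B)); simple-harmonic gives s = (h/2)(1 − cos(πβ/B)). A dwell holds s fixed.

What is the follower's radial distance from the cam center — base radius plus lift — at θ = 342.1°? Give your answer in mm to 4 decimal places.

seg 1 [0°–62.8°] cycloidal, h=13: full span → s += 13 → s = 13.0000
seg 2 [62.8°–138.6°] cycloidal, h=12: full span → s += 12 → s = 25.0000
seg 3 [138.6°–233°] cycloidal, h=21: full span → s += 21 → s = 46.0000
seg 4 [233°–266.5°] simple-harmonic, h=-14: full span → s += -14 → s = 32.0000
seg 5 [266.5°–297.5°] uniform, h=30: full span → s += 30 → s = 62.0000
seg 6 [297.5°–360°] simple-harmonic, h=-9: θ=342.1° here. β=44.6, B=62.5. -9/2·(1 − cos(π·0.7136)) = -7.2981 → s = 54.7019
radial distance = base radius + s = 24 + 54.7019 = 78.7019

78.7019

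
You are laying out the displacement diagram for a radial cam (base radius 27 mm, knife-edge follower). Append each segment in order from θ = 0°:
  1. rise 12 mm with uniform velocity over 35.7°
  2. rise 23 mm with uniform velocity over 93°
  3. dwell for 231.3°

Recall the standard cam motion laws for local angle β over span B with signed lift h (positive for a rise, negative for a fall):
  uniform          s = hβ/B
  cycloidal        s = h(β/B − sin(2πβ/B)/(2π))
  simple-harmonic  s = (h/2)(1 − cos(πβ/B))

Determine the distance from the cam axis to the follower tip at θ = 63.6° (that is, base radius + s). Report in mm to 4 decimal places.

seg 1 [0°–35.7°] uniform, h=12: full span → s += 12 → s = 12.0000
seg 2 [35.7°–128.7°] uniform, h=23: θ=63.6° here. β=27.9, B=93. 23·27.9/93 = 6.9000 → s = 18.9000
radial distance = base radius + s = 27 + 18.9000 = 45.9000

45.9000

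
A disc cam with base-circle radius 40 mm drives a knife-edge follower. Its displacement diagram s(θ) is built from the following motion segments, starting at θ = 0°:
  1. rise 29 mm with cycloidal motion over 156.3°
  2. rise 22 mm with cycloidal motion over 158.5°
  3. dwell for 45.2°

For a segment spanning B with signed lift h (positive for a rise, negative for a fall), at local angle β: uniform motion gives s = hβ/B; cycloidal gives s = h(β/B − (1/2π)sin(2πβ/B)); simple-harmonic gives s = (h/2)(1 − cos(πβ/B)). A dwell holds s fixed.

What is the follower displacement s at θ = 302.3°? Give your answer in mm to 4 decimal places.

seg 1 [0°–156.3°] cycloidal, h=29: full span → s += 29 → s = 29.0000
seg 2 [156.3°–314.8°] cycloidal, h=22: θ=302.3° here. β=146, B=158.5. 22·(0.9211 − sin(2π·0.9211)/(2π)) = 21.9299 → s = 50.9299

50.9299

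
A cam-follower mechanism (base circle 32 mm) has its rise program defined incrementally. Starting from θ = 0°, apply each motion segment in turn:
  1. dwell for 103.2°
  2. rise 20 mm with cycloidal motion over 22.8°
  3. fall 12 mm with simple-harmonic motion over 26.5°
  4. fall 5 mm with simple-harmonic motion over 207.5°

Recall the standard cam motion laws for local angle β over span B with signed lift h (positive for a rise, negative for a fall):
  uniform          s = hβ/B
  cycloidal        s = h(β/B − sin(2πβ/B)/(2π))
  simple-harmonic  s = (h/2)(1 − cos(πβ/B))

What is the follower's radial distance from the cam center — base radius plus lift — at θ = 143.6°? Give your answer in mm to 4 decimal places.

seg 1 [0°–103.2°] dwell: s stays 0.0000
seg 2 [103.2°–126°] cycloidal, h=20: full span → s += 20 → s = 20.0000
seg 3 [126°–152.5°] simple-harmonic, h=-12: θ=143.6° here. β=17.6, B=26.5. -12/2·(1 − cos(π·0.6642)) = -8.9588 → s = 11.0412
radial distance = base radius + s = 32 + 11.0412 = 43.0412

43.0412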